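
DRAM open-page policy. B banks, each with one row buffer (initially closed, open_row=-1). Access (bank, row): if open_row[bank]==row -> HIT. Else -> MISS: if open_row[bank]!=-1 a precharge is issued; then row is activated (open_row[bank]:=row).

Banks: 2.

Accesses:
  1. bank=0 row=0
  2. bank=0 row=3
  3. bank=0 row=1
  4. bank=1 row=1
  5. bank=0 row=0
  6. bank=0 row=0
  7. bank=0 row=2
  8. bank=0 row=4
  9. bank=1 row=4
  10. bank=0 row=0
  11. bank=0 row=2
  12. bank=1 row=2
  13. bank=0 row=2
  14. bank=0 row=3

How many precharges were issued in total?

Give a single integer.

Answer: 10

Derivation:
Acc 1: bank0 row0 -> MISS (open row0); precharges=0
Acc 2: bank0 row3 -> MISS (open row3); precharges=1
Acc 3: bank0 row1 -> MISS (open row1); precharges=2
Acc 4: bank1 row1 -> MISS (open row1); precharges=2
Acc 5: bank0 row0 -> MISS (open row0); precharges=3
Acc 6: bank0 row0 -> HIT
Acc 7: bank0 row2 -> MISS (open row2); precharges=4
Acc 8: bank0 row4 -> MISS (open row4); precharges=5
Acc 9: bank1 row4 -> MISS (open row4); precharges=6
Acc 10: bank0 row0 -> MISS (open row0); precharges=7
Acc 11: bank0 row2 -> MISS (open row2); precharges=8
Acc 12: bank1 row2 -> MISS (open row2); precharges=9
Acc 13: bank0 row2 -> HIT
Acc 14: bank0 row3 -> MISS (open row3); precharges=10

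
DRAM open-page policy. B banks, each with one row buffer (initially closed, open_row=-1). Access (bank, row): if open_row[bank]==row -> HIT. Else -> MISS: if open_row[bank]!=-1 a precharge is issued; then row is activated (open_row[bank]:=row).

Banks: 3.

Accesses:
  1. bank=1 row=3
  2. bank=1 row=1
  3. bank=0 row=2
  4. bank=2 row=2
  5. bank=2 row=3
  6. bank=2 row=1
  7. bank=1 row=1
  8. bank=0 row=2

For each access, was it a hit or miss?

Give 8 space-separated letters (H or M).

Acc 1: bank1 row3 -> MISS (open row3); precharges=0
Acc 2: bank1 row1 -> MISS (open row1); precharges=1
Acc 3: bank0 row2 -> MISS (open row2); precharges=1
Acc 4: bank2 row2 -> MISS (open row2); precharges=1
Acc 5: bank2 row3 -> MISS (open row3); precharges=2
Acc 6: bank2 row1 -> MISS (open row1); precharges=3
Acc 7: bank1 row1 -> HIT
Acc 8: bank0 row2 -> HIT

Answer: M M M M M M H H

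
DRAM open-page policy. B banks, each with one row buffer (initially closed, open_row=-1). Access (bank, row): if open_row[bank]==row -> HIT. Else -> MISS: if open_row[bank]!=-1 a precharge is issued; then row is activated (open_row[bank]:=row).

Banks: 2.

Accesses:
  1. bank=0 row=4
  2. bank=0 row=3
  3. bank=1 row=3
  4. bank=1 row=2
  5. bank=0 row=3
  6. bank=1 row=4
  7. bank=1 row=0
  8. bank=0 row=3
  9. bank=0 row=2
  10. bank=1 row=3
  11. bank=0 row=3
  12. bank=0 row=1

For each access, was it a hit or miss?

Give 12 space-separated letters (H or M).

Answer: M M M M H M M H M M M M

Derivation:
Acc 1: bank0 row4 -> MISS (open row4); precharges=0
Acc 2: bank0 row3 -> MISS (open row3); precharges=1
Acc 3: bank1 row3 -> MISS (open row3); precharges=1
Acc 4: bank1 row2 -> MISS (open row2); precharges=2
Acc 5: bank0 row3 -> HIT
Acc 6: bank1 row4 -> MISS (open row4); precharges=3
Acc 7: bank1 row0 -> MISS (open row0); precharges=4
Acc 8: bank0 row3 -> HIT
Acc 9: bank0 row2 -> MISS (open row2); precharges=5
Acc 10: bank1 row3 -> MISS (open row3); precharges=6
Acc 11: bank0 row3 -> MISS (open row3); precharges=7
Acc 12: bank0 row1 -> MISS (open row1); precharges=8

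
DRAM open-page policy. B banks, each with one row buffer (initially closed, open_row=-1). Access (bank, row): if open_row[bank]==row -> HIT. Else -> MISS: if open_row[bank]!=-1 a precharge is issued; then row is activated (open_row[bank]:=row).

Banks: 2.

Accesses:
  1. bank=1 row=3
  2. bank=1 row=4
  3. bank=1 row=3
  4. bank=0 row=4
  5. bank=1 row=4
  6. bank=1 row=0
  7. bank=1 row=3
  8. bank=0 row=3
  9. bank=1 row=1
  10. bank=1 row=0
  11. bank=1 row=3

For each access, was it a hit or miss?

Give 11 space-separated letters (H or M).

Acc 1: bank1 row3 -> MISS (open row3); precharges=0
Acc 2: bank1 row4 -> MISS (open row4); precharges=1
Acc 3: bank1 row3 -> MISS (open row3); precharges=2
Acc 4: bank0 row4 -> MISS (open row4); precharges=2
Acc 5: bank1 row4 -> MISS (open row4); precharges=3
Acc 6: bank1 row0 -> MISS (open row0); precharges=4
Acc 7: bank1 row3 -> MISS (open row3); precharges=5
Acc 8: bank0 row3 -> MISS (open row3); precharges=6
Acc 9: bank1 row1 -> MISS (open row1); precharges=7
Acc 10: bank1 row0 -> MISS (open row0); precharges=8
Acc 11: bank1 row3 -> MISS (open row3); precharges=9

Answer: M M M M M M M M M M M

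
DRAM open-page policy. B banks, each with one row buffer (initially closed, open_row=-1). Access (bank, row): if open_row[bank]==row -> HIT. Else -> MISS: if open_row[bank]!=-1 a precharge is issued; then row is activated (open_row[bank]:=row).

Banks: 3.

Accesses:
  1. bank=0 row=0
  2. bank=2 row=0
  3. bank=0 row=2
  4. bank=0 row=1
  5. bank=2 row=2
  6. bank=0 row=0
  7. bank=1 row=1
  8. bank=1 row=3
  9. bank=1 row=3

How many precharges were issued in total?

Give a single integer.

Answer: 5

Derivation:
Acc 1: bank0 row0 -> MISS (open row0); precharges=0
Acc 2: bank2 row0 -> MISS (open row0); precharges=0
Acc 3: bank0 row2 -> MISS (open row2); precharges=1
Acc 4: bank0 row1 -> MISS (open row1); precharges=2
Acc 5: bank2 row2 -> MISS (open row2); precharges=3
Acc 6: bank0 row0 -> MISS (open row0); precharges=4
Acc 7: bank1 row1 -> MISS (open row1); precharges=4
Acc 8: bank1 row3 -> MISS (open row3); precharges=5
Acc 9: bank1 row3 -> HIT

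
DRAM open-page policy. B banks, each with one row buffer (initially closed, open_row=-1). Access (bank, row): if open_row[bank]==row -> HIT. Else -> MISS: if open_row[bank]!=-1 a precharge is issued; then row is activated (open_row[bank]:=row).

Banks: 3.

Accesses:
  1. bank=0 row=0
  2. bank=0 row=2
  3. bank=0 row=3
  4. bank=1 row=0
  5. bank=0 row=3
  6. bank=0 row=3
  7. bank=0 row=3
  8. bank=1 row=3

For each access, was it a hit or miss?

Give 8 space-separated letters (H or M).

Acc 1: bank0 row0 -> MISS (open row0); precharges=0
Acc 2: bank0 row2 -> MISS (open row2); precharges=1
Acc 3: bank0 row3 -> MISS (open row3); precharges=2
Acc 4: bank1 row0 -> MISS (open row0); precharges=2
Acc 5: bank0 row3 -> HIT
Acc 6: bank0 row3 -> HIT
Acc 7: bank0 row3 -> HIT
Acc 8: bank1 row3 -> MISS (open row3); precharges=3

Answer: M M M M H H H M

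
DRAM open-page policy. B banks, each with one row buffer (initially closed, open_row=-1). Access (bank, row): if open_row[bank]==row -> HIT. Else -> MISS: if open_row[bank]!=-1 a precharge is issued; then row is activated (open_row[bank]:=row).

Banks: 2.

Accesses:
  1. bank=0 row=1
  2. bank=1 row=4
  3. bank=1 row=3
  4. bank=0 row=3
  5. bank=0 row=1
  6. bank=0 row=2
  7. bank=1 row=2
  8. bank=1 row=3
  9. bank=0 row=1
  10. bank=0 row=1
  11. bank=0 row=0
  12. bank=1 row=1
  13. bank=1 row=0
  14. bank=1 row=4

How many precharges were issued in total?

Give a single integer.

Acc 1: bank0 row1 -> MISS (open row1); precharges=0
Acc 2: bank1 row4 -> MISS (open row4); precharges=0
Acc 3: bank1 row3 -> MISS (open row3); precharges=1
Acc 4: bank0 row3 -> MISS (open row3); precharges=2
Acc 5: bank0 row1 -> MISS (open row1); precharges=3
Acc 6: bank0 row2 -> MISS (open row2); precharges=4
Acc 7: bank1 row2 -> MISS (open row2); precharges=5
Acc 8: bank1 row3 -> MISS (open row3); precharges=6
Acc 9: bank0 row1 -> MISS (open row1); precharges=7
Acc 10: bank0 row1 -> HIT
Acc 11: bank0 row0 -> MISS (open row0); precharges=8
Acc 12: bank1 row1 -> MISS (open row1); precharges=9
Acc 13: bank1 row0 -> MISS (open row0); precharges=10
Acc 14: bank1 row4 -> MISS (open row4); precharges=11

Answer: 11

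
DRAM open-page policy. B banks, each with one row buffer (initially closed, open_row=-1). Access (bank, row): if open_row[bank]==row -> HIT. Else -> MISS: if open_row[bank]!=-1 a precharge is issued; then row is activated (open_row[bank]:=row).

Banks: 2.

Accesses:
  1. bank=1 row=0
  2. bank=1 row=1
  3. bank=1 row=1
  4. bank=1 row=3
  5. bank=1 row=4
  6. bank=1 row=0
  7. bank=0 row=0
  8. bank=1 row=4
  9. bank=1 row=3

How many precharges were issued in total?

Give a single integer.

Answer: 6

Derivation:
Acc 1: bank1 row0 -> MISS (open row0); precharges=0
Acc 2: bank1 row1 -> MISS (open row1); precharges=1
Acc 3: bank1 row1 -> HIT
Acc 4: bank1 row3 -> MISS (open row3); precharges=2
Acc 5: bank1 row4 -> MISS (open row4); precharges=3
Acc 6: bank1 row0 -> MISS (open row0); precharges=4
Acc 7: bank0 row0 -> MISS (open row0); precharges=4
Acc 8: bank1 row4 -> MISS (open row4); precharges=5
Acc 9: bank1 row3 -> MISS (open row3); precharges=6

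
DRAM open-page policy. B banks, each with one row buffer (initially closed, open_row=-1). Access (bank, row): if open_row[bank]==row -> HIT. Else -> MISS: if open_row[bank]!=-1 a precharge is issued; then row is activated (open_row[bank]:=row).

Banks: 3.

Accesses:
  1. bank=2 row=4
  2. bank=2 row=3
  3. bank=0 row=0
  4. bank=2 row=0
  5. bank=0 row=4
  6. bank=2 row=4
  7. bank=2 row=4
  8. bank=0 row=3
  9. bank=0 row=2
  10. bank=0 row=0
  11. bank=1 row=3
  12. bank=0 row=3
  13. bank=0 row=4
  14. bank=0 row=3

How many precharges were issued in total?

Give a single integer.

Acc 1: bank2 row4 -> MISS (open row4); precharges=0
Acc 2: bank2 row3 -> MISS (open row3); precharges=1
Acc 3: bank0 row0 -> MISS (open row0); precharges=1
Acc 4: bank2 row0 -> MISS (open row0); precharges=2
Acc 5: bank0 row4 -> MISS (open row4); precharges=3
Acc 6: bank2 row4 -> MISS (open row4); precharges=4
Acc 7: bank2 row4 -> HIT
Acc 8: bank0 row3 -> MISS (open row3); precharges=5
Acc 9: bank0 row2 -> MISS (open row2); precharges=6
Acc 10: bank0 row0 -> MISS (open row0); precharges=7
Acc 11: bank1 row3 -> MISS (open row3); precharges=7
Acc 12: bank0 row3 -> MISS (open row3); precharges=8
Acc 13: bank0 row4 -> MISS (open row4); precharges=9
Acc 14: bank0 row3 -> MISS (open row3); precharges=10

Answer: 10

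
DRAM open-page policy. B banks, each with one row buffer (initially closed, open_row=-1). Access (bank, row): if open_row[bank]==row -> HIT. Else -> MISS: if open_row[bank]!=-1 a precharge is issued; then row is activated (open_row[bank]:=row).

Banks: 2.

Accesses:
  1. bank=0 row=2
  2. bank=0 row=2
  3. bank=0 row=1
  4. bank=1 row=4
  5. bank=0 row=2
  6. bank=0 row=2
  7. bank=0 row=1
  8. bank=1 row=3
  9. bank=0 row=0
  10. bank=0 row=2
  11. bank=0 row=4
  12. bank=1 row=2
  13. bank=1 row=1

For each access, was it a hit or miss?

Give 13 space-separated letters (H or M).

Answer: M H M M M H M M M M M M M

Derivation:
Acc 1: bank0 row2 -> MISS (open row2); precharges=0
Acc 2: bank0 row2 -> HIT
Acc 3: bank0 row1 -> MISS (open row1); precharges=1
Acc 4: bank1 row4 -> MISS (open row4); precharges=1
Acc 5: bank0 row2 -> MISS (open row2); precharges=2
Acc 6: bank0 row2 -> HIT
Acc 7: bank0 row1 -> MISS (open row1); precharges=3
Acc 8: bank1 row3 -> MISS (open row3); precharges=4
Acc 9: bank0 row0 -> MISS (open row0); precharges=5
Acc 10: bank0 row2 -> MISS (open row2); precharges=6
Acc 11: bank0 row4 -> MISS (open row4); precharges=7
Acc 12: bank1 row2 -> MISS (open row2); precharges=8
Acc 13: bank1 row1 -> MISS (open row1); precharges=9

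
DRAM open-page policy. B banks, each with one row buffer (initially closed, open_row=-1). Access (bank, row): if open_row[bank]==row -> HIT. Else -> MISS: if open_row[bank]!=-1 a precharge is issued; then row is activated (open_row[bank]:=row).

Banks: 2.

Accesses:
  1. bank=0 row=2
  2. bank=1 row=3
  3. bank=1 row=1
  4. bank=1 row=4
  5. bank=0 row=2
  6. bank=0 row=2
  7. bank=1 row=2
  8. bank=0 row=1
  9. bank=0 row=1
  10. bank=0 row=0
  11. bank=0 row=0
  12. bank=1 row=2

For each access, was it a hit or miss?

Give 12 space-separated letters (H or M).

Answer: M M M M H H M M H M H H

Derivation:
Acc 1: bank0 row2 -> MISS (open row2); precharges=0
Acc 2: bank1 row3 -> MISS (open row3); precharges=0
Acc 3: bank1 row1 -> MISS (open row1); precharges=1
Acc 4: bank1 row4 -> MISS (open row4); precharges=2
Acc 5: bank0 row2 -> HIT
Acc 6: bank0 row2 -> HIT
Acc 7: bank1 row2 -> MISS (open row2); precharges=3
Acc 8: bank0 row1 -> MISS (open row1); precharges=4
Acc 9: bank0 row1 -> HIT
Acc 10: bank0 row0 -> MISS (open row0); precharges=5
Acc 11: bank0 row0 -> HIT
Acc 12: bank1 row2 -> HIT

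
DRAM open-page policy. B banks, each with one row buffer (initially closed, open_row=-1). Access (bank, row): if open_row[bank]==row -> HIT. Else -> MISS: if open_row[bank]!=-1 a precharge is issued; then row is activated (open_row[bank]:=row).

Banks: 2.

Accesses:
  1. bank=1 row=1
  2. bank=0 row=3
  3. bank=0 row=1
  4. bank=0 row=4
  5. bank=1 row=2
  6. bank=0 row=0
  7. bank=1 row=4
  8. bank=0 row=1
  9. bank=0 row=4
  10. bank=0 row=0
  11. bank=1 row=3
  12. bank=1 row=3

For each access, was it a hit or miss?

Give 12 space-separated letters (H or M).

Acc 1: bank1 row1 -> MISS (open row1); precharges=0
Acc 2: bank0 row3 -> MISS (open row3); precharges=0
Acc 3: bank0 row1 -> MISS (open row1); precharges=1
Acc 4: bank0 row4 -> MISS (open row4); precharges=2
Acc 5: bank1 row2 -> MISS (open row2); precharges=3
Acc 6: bank0 row0 -> MISS (open row0); precharges=4
Acc 7: bank1 row4 -> MISS (open row4); precharges=5
Acc 8: bank0 row1 -> MISS (open row1); precharges=6
Acc 9: bank0 row4 -> MISS (open row4); precharges=7
Acc 10: bank0 row0 -> MISS (open row0); precharges=8
Acc 11: bank1 row3 -> MISS (open row3); precharges=9
Acc 12: bank1 row3 -> HIT

Answer: M M M M M M M M M M M H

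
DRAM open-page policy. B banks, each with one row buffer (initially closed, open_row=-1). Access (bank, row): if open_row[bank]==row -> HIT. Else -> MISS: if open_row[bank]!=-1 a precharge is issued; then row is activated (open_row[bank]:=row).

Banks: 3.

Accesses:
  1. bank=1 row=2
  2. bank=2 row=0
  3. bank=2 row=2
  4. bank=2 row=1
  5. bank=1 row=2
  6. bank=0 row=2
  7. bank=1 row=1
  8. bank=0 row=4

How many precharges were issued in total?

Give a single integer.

Answer: 4

Derivation:
Acc 1: bank1 row2 -> MISS (open row2); precharges=0
Acc 2: bank2 row0 -> MISS (open row0); precharges=0
Acc 3: bank2 row2 -> MISS (open row2); precharges=1
Acc 4: bank2 row1 -> MISS (open row1); precharges=2
Acc 5: bank1 row2 -> HIT
Acc 6: bank0 row2 -> MISS (open row2); precharges=2
Acc 7: bank1 row1 -> MISS (open row1); precharges=3
Acc 8: bank0 row4 -> MISS (open row4); precharges=4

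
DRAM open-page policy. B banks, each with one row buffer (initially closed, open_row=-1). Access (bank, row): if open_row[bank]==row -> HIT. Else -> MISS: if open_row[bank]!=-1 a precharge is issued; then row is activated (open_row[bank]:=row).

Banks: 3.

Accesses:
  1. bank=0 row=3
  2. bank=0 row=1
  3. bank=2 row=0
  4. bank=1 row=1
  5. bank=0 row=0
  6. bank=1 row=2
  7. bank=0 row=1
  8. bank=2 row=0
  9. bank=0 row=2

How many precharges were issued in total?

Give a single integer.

Answer: 5

Derivation:
Acc 1: bank0 row3 -> MISS (open row3); precharges=0
Acc 2: bank0 row1 -> MISS (open row1); precharges=1
Acc 3: bank2 row0 -> MISS (open row0); precharges=1
Acc 4: bank1 row1 -> MISS (open row1); precharges=1
Acc 5: bank0 row0 -> MISS (open row0); precharges=2
Acc 6: bank1 row2 -> MISS (open row2); precharges=3
Acc 7: bank0 row1 -> MISS (open row1); precharges=4
Acc 8: bank2 row0 -> HIT
Acc 9: bank0 row2 -> MISS (open row2); precharges=5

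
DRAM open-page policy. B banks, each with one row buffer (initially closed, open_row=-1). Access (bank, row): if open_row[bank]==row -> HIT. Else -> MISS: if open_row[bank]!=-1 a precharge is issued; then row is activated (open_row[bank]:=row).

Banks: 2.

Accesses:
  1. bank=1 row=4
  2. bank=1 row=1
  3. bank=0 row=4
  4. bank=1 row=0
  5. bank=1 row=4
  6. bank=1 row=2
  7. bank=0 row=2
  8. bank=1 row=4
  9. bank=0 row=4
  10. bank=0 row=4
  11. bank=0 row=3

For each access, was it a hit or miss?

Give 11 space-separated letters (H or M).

Acc 1: bank1 row4 -> MISS (open row4); precharges=0
Acc 2: bank1 row1 -> MISS (open row1); precharges=1
Acc 3: bank0 row4 -> MISS (open row4); precharges=1
Acc 4: bank1 row0 -> MISS (open row0); precharges=2
Acc 5: bank1 row4 -> MISS (open row4); precharges=3
Acc 6: bank1 row2 -> MISS (open row2); precharges=4
Acc 7: bank0 row2 -> MISS (open row2); precharges=5
Acc 8: bank1 row4 -> MISS (open row4); precharges=6
Acc 9: bank0 row4 -> MISS (open row4); precharges=7
Acc 10: bank0 row4 -> HIT
Acc 11: bank0 row3 -> MISS (open row3); precharges=8

Answer: M M M M M M M M M H M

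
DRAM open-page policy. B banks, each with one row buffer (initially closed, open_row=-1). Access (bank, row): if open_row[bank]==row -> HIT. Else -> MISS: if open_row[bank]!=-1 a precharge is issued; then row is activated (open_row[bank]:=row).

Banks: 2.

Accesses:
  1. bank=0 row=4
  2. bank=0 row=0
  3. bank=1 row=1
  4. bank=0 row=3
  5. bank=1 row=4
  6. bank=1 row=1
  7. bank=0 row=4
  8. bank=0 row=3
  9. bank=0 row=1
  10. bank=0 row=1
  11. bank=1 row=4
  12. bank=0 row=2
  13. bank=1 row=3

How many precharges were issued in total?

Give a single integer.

Acc 1: bank0 row4 -> MISS (open row4); precharges=0
Acc 2: bank0 row0 -> MISS (open row0); precharges=1
Acc 3: bank1 row1 -> MISS (open row1); precharges=1
Acc 4: bank0 row3 -> MISS (open row3); precharges=2
Acc 5: bank1 row4 -> MISS (open row4); precharges=3
Acc 6: bank1 row1 -> MISS (open row1); precharges=4
Acc 7: bank0 row4 -> MISS (open row4); precharges=5
Acc 8: bank0 row3 -> MISS (open row3); precharges=6
Acc 9: bank0 row1 -> MISS (open row1); precharges=7
Acc 10: bank0 row1 -> HIT
Acc 11: bank1 row4 -> MISS (open row4); precharges=8
Acc 12: bank0 row2 -> MISS (open row2); precharges=9
Acc 13: bank1 row3 -> MISS (open row3); precharges=10

Answer: 10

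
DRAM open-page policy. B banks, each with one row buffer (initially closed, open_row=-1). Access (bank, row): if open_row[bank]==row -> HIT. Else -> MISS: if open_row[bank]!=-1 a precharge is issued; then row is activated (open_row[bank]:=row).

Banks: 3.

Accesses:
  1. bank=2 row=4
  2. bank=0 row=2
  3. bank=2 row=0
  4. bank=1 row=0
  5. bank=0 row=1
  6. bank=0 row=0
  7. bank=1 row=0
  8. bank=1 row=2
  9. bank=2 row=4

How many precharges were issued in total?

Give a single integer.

Answer: 5

Derivation:
Acc 1: bank2 row4 -> MISS (open row4); precharges=0
Acc 2: bank0 row2 -> MISS (open row2); precharges=0
Acc 3: bank2 row0 -> MISS (open row0); precharges=1
Acc 4: bank1 row0 -> MISS (open row0); precharges=1
Acc 5: bank0 row1 -> MISS (open row1); precharges=2
Acc 6: bank0 row0 -> MISS (open row0); precharges=3
Acc 7: bank1 row0 -> HIT
Acc 8: bank1 row2 -> MISS (open row2); precharges=4
Acc 9: bank2 row4 -> MISS (open row4); precharges=5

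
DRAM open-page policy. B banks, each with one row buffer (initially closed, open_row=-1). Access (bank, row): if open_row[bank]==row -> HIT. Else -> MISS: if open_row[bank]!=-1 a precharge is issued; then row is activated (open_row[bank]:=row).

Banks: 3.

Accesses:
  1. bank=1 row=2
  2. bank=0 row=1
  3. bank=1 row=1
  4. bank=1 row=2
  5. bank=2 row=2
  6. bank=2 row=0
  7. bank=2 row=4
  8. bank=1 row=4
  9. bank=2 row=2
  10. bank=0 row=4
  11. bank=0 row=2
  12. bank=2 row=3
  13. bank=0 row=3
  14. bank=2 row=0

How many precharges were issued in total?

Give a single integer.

Answer: 11

Derivation:
Acc 1: bank1 row2 -> MISS (open row2); precharges=0
Acc 2: bank0 row1 -> MISS (open row1); precharges=0
Acc 3: bank1 row1 -> MISS (open row1); precharges=1
Acc 4: bank1 row2 -> MISS (open row2); precharges=2
Acc 5: bank2 row2 -> MISS (open row2); precharges=2
Acc 6: bank2 row0 -> MISS (open row0); precharges=3
Acc 7: bank2 row4 -> MISS (open row4); precharges=4
Acc 8: bank1 row4 -> MISS (open row4); precharges=5
Acc 9: bank2 row2 -> MISS (open row2); precharges=6
Acc 10: bank0 row4 -> MISS (open row4); precharges=7
Acc 11: bank0 row2 -> MISS (open row2); precharges=8
Acc 12: bank2 row3 -> MISS (open row3); precharges=9
Acc 13: bank0 row3 -> MISS (open row3); precharges=10
Acc 14: bank2 row0 -> MISS (open row0); precharges=11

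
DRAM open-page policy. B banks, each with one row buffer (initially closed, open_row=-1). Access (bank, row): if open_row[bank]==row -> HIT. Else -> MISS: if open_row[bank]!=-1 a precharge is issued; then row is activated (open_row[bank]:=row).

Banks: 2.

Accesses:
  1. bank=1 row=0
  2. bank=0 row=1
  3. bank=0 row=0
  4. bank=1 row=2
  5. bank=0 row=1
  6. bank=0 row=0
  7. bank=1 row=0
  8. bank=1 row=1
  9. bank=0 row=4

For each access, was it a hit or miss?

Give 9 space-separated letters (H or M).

Acc 1: bank1 row0 -> MISS (open row0); precharges=0
Acc 2: bank0 row1 -> MISS (open row1); precharges=0
Acc 3: bank0 row0 -> MISS (open row0); precharges=1
Acc 4: bank1 row2 -> MISS (open row2); precharges=2
Acc 5: bank0 row1 -> MISS (open row1); precharges=3
Acc 6: bank0 row0 -> MISS (open row0); precharges=4
Acc 7: bank1 row0 -> MISS (open row0); precharges=5
Acc 8: bank1 row1 -> MISS (open row1); precharges=6
Acc 9: bank0 row4 -> MISS (open row4); precharges=7

Answer: M M M M M M M M M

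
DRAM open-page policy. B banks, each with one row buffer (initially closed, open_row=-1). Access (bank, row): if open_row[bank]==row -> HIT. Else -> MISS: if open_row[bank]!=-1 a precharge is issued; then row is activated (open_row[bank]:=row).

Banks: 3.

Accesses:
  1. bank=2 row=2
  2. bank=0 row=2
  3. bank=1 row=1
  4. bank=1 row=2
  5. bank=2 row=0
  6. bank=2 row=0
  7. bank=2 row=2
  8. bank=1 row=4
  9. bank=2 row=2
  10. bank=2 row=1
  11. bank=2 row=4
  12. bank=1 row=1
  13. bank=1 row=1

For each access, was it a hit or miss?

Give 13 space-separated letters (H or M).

Acc 1: bank2 row2 -> MISS (open row2); precharges=0
Acc 2: bank0 row2 -> MISS (open row2); precharges=0
Acc 3: bank1 row1 -> MISS (open row1); precharges=0
Acc 4: bank1 row2 -> MISS (open row2); precharges=1
Acc 5: bank2 row0 -> MISS (open row0); precharges=2
Acc 6: bank2 row0 -> HIT
Acc 7: bank2 row2 -> MISS (open row2); precharges=3
Acc 8: bank1 row4 -> MISS (open row4); precharges=4
Acc 9: bank2 row2 -> HIT
Acc 10: bank2 row1 -> MISS (open row1); precharges=5
Acc 11: bank2 row4 -> MISS (open row4); precharges=6
Acc 12: bank1 row1 -> MISS (open row1); precharges=7
Acc 13: bank1 row1 -> HIT

Answer: M M M M M H M M H M M M H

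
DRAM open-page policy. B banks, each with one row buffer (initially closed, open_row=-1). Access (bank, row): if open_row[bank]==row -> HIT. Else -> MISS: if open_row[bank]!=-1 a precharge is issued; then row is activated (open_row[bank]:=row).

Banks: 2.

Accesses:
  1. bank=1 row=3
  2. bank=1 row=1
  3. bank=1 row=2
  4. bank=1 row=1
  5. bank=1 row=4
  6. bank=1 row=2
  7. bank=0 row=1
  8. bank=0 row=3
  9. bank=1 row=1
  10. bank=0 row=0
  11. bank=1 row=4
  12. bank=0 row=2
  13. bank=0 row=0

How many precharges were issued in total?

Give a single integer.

Acc 1: bank1 row3 -> MISS (open row3); precharges=0
Acc 2: bank1 row1 -> MISS (open row1); precharges=1
Acc 3: bank1 row2 -> MISS (open row2); precharges=2
Acc 4: bank1 row1 -> MISS (open row1); precharges=3
Acc 5: bank1 row4 -> MISS (open row4); precharges=4
Acc 6: bank1 row2 -> MISS (open row2); precharges=5
Acc 7: bank0 row1 -> MISS (open row1); precharges=5
Acc 8: bank0 row3 -> MISS (open row3); precharges=6
Acc 9: bank1 row1 -> MISS (open row1); precharges=7
Acc 10: bank0 row0 -> MISS (open row0); precharges=8
Acc 11: bank1 row4 -> MISS (open row4); precharges=9
Acc 12: bank0 row2 -> MISS (open row2); precharges=10
Acc 13: bank0 row0 -> MISS (open row0); precharges=11

Answer: 11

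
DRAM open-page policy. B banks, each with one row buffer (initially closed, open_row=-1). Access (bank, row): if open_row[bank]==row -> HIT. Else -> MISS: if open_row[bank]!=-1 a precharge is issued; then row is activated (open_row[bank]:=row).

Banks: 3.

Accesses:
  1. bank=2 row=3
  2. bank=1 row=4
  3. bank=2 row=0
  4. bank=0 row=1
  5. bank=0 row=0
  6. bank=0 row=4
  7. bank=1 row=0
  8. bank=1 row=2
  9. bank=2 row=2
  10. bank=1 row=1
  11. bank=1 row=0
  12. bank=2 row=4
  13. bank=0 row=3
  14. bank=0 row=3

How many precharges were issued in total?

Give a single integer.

Acc 1: bank2 row3 -> MISS (open row3); precharges=0
Acc 2: bank1 row4 -> MISS (open row4); precharges=0
Acc 3: bank2 row0 -> MISS (open row0); precharges=1
Acc 4: bank0 row1 -> MISS (open row1); precharges=1
Acc 5: bank0 row0 -> MISS (open row0); precharges=2
Acc 6: bank0 row4 -> MISS (open row4); precharges=3
Acc 7: bank1 row0 -> MISS (open row0); precharges=4
Acc 8: bank1 row2 -> MISS (open row2); precharges=5
Acc 9: bank2 row2 -> MISS (open row2); precharges=6
Acc 10: bank1 row1 -> MISS (open row1); precharges=7
Acc 11: bank1 row0 -> MISS (open row0); precharges=8
Acc 12: bank2 row4 -> MISS (open row4); precharges=9
Acc 13: bank0 row3 -> MISS (open row3); precharges=10
Acc 14: bank0 row3 -> HIT

Answer: 10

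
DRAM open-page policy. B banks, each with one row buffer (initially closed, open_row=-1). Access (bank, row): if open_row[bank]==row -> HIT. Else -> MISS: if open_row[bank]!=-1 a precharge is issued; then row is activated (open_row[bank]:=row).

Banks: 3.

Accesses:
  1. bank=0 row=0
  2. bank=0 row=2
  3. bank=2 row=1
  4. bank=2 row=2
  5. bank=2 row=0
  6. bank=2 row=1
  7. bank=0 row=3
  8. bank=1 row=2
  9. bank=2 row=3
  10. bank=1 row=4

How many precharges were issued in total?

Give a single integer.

Answer: 7

Derivation:
Acc 1: bank0 row0 -> MISS (open row0); precharges=0
Acc 2: bank0 row2 -> MISS (open row2); precharges=1
Acc 3: bank2 row1 -> MISS (open row1); precharges=1
Acc 4: bank2 row2 -> MISS (open row2); precharges=2
Acc 5: bank2 row0 -> MISS (open row0); precharges=3
Acc 6: bank2 row1 -> MISS (open row1); precharges=4
Acc 7: bank0 row3 -> MISS (open row3); precharges=5
Acc 8: bank1 row2 -> MISS (open row2); precharges=5
Acc 9: bank2 row3 -> MISS (open row3); precharges=6
Acc 10: bank1 row4 -> MISS (open row4); precharges=7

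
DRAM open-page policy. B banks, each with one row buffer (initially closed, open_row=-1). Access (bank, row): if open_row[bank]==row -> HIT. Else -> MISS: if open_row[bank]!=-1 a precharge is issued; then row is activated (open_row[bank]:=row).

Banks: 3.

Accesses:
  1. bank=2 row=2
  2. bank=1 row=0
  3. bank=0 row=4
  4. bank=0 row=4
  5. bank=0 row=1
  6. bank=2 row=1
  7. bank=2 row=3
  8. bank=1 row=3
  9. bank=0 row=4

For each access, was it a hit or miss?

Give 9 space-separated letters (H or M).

Acc 1: bank2 row2 -> MISS (open row2); precharges=0
Acc 2: bank1 row0 -> MISS (open row0); precharges=0
Acc 3: bank0 row4 -> MISS (open row4); precharges=0
Acc 4: bank0 row4 -> HIT
Acc 5: bank0 row1 -> MISS (open row1); precharges=1
Acc 6: bank2 row1 -> MISS (open row1); precharges=2
Acc 7: bank2 row3 -> MISS (open row3); precharges=3
Acc 8: bank1 row3 -> MISS (open row3); precharges=4
Acc 9: bank0 row4 -> MISS (open row4); precharges=5

Answer: M M M H M M M M M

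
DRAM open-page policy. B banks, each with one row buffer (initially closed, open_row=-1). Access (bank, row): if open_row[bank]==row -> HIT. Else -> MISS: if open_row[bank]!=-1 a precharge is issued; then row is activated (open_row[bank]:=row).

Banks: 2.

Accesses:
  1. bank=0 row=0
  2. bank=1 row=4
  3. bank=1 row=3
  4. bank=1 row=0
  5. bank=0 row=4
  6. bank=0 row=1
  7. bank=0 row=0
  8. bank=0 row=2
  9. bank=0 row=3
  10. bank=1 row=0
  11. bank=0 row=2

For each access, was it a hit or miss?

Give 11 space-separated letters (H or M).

Answer: M M M M M M M M M H M

Derivation:
Acc 1: bank0 row0 -> MISS (open row0); precharges=0
Acc 2: bank1 row4 -> MISS (open row4); precharges=0
Acc 3: bank1 row3 -> MISS (open row3); precharges=1
Acc 4: bank1 row0 -> MISS (open row0); precharges=2
Acc 5: bank0 row4 -> MISS (open row4); precharges=3
Acc 6: bank0 row1 -> MISS (open row1); precharges=4
Acc 7: bank0 row0 -> MISS (open row0); precharges=5
Acc 8: bank0 row2 -> MISS (open row2); precharges=6
Acc 9: bank0 row3 -> MISS (open row3); precharges=7
Acc 10: bank1 row0 -> HIT
Acc 11: bank0 row2 -> MISS (open row2); precharges=8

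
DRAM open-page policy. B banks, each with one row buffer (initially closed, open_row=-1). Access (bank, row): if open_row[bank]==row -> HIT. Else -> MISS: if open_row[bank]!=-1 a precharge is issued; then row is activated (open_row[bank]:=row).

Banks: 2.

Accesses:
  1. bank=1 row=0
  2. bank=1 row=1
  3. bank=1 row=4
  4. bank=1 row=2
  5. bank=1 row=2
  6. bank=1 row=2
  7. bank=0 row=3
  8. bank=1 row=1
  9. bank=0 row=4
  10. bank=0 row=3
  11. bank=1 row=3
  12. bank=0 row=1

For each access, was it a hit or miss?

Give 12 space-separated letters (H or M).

Acc 1: bank1 row0 -> MISS (open row0); precharges=0
Acc 2: bank1 row1 -> MISS (open row1); precharges=1
Acc 3: bank1 row4 -> MISS (open row4); precharges=2
Acc 4: bank1 row2 -> MISS (open row2); precharges=3
Acc 5: bank1 row2 -> HIT
Acc 6: bank1 row2 -> HIT
Acc 7: bank0 row3 -> MISS (open row3); precharges=3
Acc 8: bank1 row1 -> MISS (open row1); precharges=4
Acc 9: bank0 row4 -> MISS (open row4); precharges=5
Acc 10: bank0 row3 -> MISS (open row3); precharges=6
Acc 11: bank1 row3 -> MISS (open row3); precharges=7
Acc 12: bank0 row1 -> MISS (open row1); precharges=8

Answer: M M M M H H M M M M M M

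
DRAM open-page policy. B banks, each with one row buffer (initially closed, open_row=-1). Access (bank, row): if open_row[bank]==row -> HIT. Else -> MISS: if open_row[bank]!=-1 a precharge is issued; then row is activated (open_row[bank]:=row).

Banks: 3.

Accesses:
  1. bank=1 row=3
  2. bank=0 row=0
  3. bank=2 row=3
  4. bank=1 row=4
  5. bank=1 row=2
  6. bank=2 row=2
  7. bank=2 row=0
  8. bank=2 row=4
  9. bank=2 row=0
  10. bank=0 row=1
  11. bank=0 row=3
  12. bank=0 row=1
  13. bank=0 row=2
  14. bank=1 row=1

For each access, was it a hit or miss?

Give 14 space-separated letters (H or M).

Answer: M M M M M M M M M M M M M M

Derivation:
Acc 1: bank1 row3 -> MISS (open row3); precharges=0
Acc 2: bank0 row0 -> MISS (open row0); precharges=0
Acc 3: bank2 row3 -> MISS (open row3); precharges=0
Acc 4: bank1 row4 -> MISS (open row4); precharges=1
Acc 5: bank1 row2 -> MISS (open row2); precharges=2
Acc 6: bank2 row2 -> MISS (open row2); precharges=3
Acc 7: bank2 row0 -> MISS (open row0); precharges=4
Acc 8: bank2 row4 -> MISS (open row4); precharges=5
Acc 9: bank2 row0 -> MISS (open row0); precharges=6
Acc 10: bank0 row1 -> MISS (open row1); precharges=7
Acc 11: bank0 row3 -> MISS (open row3); precharges=8
Acc 12: bank0 row1 -> MISS (open row1); precharges=9
Acc 13: bank0 row2 -> MISS (open row2); precharges=10
Acc 14: bank1 row1 -> MISS (open row1); precharges=11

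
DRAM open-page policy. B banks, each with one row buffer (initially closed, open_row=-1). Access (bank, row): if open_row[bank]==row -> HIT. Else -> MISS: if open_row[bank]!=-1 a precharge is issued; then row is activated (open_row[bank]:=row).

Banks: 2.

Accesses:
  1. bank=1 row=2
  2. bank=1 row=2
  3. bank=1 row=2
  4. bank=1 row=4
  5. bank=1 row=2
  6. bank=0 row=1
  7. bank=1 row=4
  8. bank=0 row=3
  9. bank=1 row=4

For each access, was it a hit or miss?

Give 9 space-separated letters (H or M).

Acc 1: bank1 row2 -> MISS (open row2); precharges=0
Acc 2: bank1 row2 -> HIT
Acc 3: bank1 row2 -> HIT
Acc 4: bank1 row4 -> MISS (open row4); precharges=1
Acc 5: bank1 row2 -> MISS (open row2); precharges=2
Acc 6: bank0 row1 -> MISS (open row1); precharges=2
Acc 7: bank1 row4 -> MISS (open row4); precharges=3
Acc 8: bank0 row3 -> MISS (open row3); precharges=4
Acc 9: bank1 row4 -> HIT

Answer: M H H M M M M M H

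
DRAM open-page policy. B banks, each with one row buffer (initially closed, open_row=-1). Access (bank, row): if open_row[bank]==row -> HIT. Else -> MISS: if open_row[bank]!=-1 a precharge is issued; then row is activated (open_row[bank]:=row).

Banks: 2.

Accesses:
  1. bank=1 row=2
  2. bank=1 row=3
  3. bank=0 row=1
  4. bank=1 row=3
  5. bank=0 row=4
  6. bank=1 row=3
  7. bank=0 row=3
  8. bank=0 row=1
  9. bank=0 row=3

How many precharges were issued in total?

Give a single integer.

Acc 1: bank1 row2 -> MISS (open row2); precharges=0
Acc 2: bank1 row3 -> MISS (open row3); precharges=1
Acc 3: bank0 row1 -> MISS (open row1); precharges=1
Acc 4: bank1 row3 -> HIT
Acc 5: bank0 row4 -> MISS (open row4); precharges=2
Acc 6: bank1 row3 -> HIT
Acc 7: bank0 row3 -> MISS (open row3); precharges=3
Acc 8: bank0 row1 -> MISS (open row1); precharges=4
Acc 9: bank0 row3 -> MISS (open row3); precharges=5

Answer: 5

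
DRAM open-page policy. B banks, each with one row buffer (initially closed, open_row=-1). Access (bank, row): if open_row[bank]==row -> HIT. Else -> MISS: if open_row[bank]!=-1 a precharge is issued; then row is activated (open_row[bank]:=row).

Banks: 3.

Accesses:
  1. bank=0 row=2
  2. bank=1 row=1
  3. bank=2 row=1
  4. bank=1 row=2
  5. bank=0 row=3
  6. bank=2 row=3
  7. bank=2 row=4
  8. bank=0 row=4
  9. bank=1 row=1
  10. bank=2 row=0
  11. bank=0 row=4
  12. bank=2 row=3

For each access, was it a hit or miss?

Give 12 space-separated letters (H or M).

Acc 1: bank0 row2 -> MISS (open row2); precharges=0
Acc 2: bank1 row1 -> MISS (open row1); precharges=0
Acc 3: bank2 row1 -> MISS (open row1); precharges=0
Acc 4: bank1 row2 -> MISS (open row2); precharges=1
Acc 5: bank0 row3 -> MISS (open row3); precharges=2
Acc 6: bank2 row3 -> MISS (open row3); precharges=3
Acc 7: bank2 row4 -> MISS (open row4); precharges=4
Acc 8: bank0 row4 -> MISS (open row4); precharges=5
Acc 9: bank1 row1 -> MISS (open row1); precharges=6
Acc 10: bank2 row0 -> MISS (open row0); precharges=7
Acc 11: bank0 row4 -> HIT
Acc 12: bank2 row3 -> MISS (open row3); precharges=8

Answer: M M M M M M M M M M H M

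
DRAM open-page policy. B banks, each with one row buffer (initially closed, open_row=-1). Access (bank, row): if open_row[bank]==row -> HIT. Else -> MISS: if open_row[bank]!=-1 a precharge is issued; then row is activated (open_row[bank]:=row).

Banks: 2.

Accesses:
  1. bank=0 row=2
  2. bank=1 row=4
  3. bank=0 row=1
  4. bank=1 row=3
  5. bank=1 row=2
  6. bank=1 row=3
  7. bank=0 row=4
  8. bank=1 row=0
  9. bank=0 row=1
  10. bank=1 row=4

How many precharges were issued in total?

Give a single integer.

Acc 1: bank0 row2 -> MISS (open row2); precharges=0
Acc 2: bank1 row4 -> MISS (open row4); precharges=0
Acc 3: bank0 row1 -> MISS (open row1); precharges=1
Acc 4: bank1 row3 -> MISS (open row3); precharges=2
Acc 5: bank1 row2 -> MISS (open row2); precharges=3
Acc 6: bank1 row3 -> MISS (open row3); precharges=4
Acc 7: bank0 row4 -> MISS (open row4); precharges=5
Acc 8: bank1 row0 -> MISS (open row0); precharges=6
Acc 9: bank0 row1 -> MISS (open row1); precharges=7
Acc 10: bank1 row4 -> MISS (open row4); precharges=8

Answer: 8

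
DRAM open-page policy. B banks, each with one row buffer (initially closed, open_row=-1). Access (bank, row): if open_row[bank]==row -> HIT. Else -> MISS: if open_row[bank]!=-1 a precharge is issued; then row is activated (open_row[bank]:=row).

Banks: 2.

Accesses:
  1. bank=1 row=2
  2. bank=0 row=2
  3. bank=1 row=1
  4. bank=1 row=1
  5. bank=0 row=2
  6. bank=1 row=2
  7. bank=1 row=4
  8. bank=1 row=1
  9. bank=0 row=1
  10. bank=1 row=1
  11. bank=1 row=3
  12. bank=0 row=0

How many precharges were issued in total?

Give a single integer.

Answer: 7

Derivation:
Acc 1: bank1 row2 -> MISS (open row2); precharges=0
Acc 2: bank0 row2 -> MISS (open row2); precharges=0
Acc 3: bank1 row1 -> MISS (open row1); precharges=1
Acc 4: bank1 row1 -> HIT
Acc 5: bank0 row2 -> HIT
Acc 6: bank1 row2 -> MISS (open row2); precharges=2
Acc 7: bank1 row4 -> MISS (open row4); precharges=3
Acc 8: bank1 row1 -> MISS (open row1); precharges=4
Acc 9: bank0 row1 -> MISS (open row1); precharges=5
Acc 10: bank1 row1 -> HIT
Acc 11: bank1 row3 -> MISS (open row3); precharges=6
Acc 12: bank0 row0 -> MISS (open row0); precharges=7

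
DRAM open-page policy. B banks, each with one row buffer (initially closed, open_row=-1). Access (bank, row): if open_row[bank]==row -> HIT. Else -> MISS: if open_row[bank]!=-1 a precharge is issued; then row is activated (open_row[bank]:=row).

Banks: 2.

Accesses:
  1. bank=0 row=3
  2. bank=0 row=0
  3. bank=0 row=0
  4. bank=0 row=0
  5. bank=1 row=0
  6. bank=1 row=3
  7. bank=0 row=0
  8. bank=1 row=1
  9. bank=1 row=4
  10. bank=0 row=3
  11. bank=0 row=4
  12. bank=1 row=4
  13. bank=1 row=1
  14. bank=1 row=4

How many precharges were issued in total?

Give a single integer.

Acc 1: bank0 row3 -> MISS (open row3); precharges=0
Acc 2: bank0 row0 -> MISS (open row0); precharges=1
Acc 3: bank0 row0 -> HIT
Acc 4: bank0 row0 -> HIT
Acc 5: bank1 row0 -> MISS (open row0); precharges=1
Acc 6: bank1 row3 -> MISS (open row3); precharges=2
Acc 7: bank0 row0 -> HIT
Acc 8: bank1 row1 -> MISS (open row1); precharges=3
Acc 9: bank1 row4 -> MISS (open row4); precharges=4
Acc 10: bank0 row3 -> MISS (open row3); precharges=5
Acc 11: bank0 row4 -> MISS (open row4); precharges=6
Acc 12: bank1 row4 -> HIT
Acc 13: bank1 row1 -> MISS (open row1); precharges=7
Acc 14: bank1 row4 -> MISS (open row4); precharges=8

Answer: 8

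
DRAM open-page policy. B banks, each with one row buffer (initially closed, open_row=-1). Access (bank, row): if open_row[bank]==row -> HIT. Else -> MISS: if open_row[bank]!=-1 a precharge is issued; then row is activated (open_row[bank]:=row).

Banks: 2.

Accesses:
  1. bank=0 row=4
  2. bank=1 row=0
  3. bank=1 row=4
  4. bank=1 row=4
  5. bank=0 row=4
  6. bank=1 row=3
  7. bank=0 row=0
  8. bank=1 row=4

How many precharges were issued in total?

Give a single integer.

Acc 1: bank0 row4 -> MISS (open row4); precharges=0
Acc 2: bank1 row0 -> MISS (open row0); precharges=0
Acc 3: bank1 row4 -> MISS (open row4); precharges=1
Acc 4: bank1 row4 -> HIT
Acc 5: bank0 row4 -> HIT
Acc 6: bank1 row3 -> MISS (open row3); precharges=2
Acc 7: bank0 row0 -> MISS (open row0); precharges=3
Acc 8: bank1 row4 -> MISS (open row4); precharges=4

Answer: 4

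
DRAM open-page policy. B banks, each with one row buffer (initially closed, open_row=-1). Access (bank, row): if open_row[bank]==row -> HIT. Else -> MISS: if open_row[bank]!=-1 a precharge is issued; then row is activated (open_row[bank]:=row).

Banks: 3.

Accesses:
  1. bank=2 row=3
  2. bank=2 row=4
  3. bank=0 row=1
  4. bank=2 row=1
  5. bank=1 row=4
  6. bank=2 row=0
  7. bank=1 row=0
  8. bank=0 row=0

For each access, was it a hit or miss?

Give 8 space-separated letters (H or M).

Answer: M M M M M M M M

Derivation:
Acc 1: bank2 row3 -> MISS (open row3); precharges=0
Acc 2: bank2 row4 -> MISS (open row4); precharges=1
Acc 3: bank0 row1 -> MISS (open row1); precharges=1
Acc 4: bank2 row1 -> MISS (open row1); precharges=2
Acc 5: bank1 row4 -> MISS (open row4); precharges=2
Acc 6: bank2 row0 -> MISS (open row0); precharges=3
Acc 7: bank1 row0 -> MISS (open row0); precharges=4
Acc 8: bank0 row0 -> MISS (open row0); precharges=5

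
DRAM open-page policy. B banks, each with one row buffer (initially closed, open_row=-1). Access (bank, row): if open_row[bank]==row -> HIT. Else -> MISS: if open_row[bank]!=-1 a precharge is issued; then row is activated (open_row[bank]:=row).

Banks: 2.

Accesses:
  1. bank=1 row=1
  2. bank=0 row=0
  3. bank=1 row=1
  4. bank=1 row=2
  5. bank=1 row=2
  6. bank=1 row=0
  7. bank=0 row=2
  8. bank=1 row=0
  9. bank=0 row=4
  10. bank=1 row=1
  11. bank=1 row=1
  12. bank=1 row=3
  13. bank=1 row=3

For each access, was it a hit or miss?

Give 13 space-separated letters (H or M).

Acc 1: bank1 row1 -> MISS (open row1); precharges=0
Acc 2: bank0 row0 -> MISS (open row0); precharges=0
Acc 3: bank1 row1 -> HIT
Acc 4: bank1 row2 -> MISS (open row2); precharges=1
Acc 5: bank1 row2 -> HIT
Acc 6: bank1 row0 -> MISS (open row0); precharges=2
Acc 7: bank0 row2 -> MISS (open row2); precharges=3
Acc 8: bank1 row0 -> HIT
Acc 9: bank0 row4 -> MISS (open row4); precharges=4
Acc 10: bank1 row1 -> MISS (open row1); precharges=5
Acc 11: bank1 row1 -> HIT
Acc 12: bank1 row3 -> MISS (open row3); precharges=6
Acc 13: bank1 row3 -> HIT

Answer: M M H M H M M H M M H M H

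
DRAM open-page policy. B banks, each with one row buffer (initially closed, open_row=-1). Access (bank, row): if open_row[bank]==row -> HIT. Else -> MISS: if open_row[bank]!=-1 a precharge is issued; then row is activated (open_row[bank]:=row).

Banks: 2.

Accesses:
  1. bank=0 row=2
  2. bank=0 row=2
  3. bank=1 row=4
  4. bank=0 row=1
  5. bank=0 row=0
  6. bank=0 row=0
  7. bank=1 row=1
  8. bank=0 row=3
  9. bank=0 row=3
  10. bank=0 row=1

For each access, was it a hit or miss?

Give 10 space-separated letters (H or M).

Answer: M H M M M H M M H M

Derivation:
Acc 1: bank0 row2 -> MISS (open row2); precharges=0
Acc 2: bank0 row2 -> HIT
Acc 3: bank1 row4 -> MISS (open row4); precharges=0
Acc 4: bank0 row1 -> MISS (open row1); precharges=1
Acc 5: bank0 row0 -> MISS (open row0); precharges=2
Acc 6: bank0 row0 -> HIT
Acc 7: bank1 row1 -> MISS (open row1); precharges=3
Acc 8: bank0 row3 -> MISS (open row3); precharges=4
Acc 9: bank0 row3 -> HIT
Acc 10: bank0 row1 -> MISS (open row1); precharges=5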